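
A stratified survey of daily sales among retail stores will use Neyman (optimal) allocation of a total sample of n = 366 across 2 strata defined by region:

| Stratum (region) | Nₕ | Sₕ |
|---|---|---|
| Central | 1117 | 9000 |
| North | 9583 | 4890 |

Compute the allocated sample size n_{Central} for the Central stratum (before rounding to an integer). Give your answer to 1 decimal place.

64.6

Neyman allocation: nₕ = n·NₕSₕ / Σⱼ NⱼSⱼ.
Σ NⱼSⱼ = 1117·9000 + 9583·4890 = 5.691387 × 10^7.
n_{Central} = 366·1117·9000 / (5.691387 × 10^7) = 64.6.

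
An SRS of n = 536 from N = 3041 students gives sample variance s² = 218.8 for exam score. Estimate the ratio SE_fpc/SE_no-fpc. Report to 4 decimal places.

0.9076

f = n/N = 536/3041 = 0.17625781.
SE_no-fpc = √(s²/n) = 0.63891232; SE_fpc = √((1−f)s²/n) = 0.57987838.
Ratio = √(1−f) = 0.90760244.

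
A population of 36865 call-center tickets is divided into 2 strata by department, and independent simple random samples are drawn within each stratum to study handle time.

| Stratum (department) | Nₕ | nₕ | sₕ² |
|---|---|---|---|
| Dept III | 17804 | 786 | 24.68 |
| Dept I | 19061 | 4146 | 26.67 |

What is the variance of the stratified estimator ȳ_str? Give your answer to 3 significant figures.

Var(ȳ_str) = Σₕ Wₕ²(1 − fₕ)sₕ²/nₕ with Wₕ = Nₕ/N, N = 36865.
Dept III: Wₕ = 0.48295131; term = 0.48295131²·(1 − 0.04414738)·24.68/786 = 0.0070003578.
Dept I: Wₕ = 0.51704869; term = 0.51704869²·(1 − 0.21751220)·26.67/4146 = 0.0013456564.
Sum = 0.0083460142.

0.00835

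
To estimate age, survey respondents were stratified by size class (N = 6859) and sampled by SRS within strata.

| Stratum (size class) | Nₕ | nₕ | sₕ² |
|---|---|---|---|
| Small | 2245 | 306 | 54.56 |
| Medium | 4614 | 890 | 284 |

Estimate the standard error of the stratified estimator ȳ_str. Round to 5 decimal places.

0.36475

Var(ȳ_str) = Σₕ Wₕ²(1 − fₕ)sₕ²/nₕ with Wₕ = Nₕ/N, N = 6859.
Small: Wₕ = 0.32730719; term = 0.32730719²·(1 − 0.13630290)·54.56/306 = 0.016497779.
Medium: Wₕ = 0.67269281; term = 0.67269281²·(1 − 0.19289120)·284/890 = 0.11654509.
Sum = 0.13304287.
SE = √(0.13304287) = 0.36475.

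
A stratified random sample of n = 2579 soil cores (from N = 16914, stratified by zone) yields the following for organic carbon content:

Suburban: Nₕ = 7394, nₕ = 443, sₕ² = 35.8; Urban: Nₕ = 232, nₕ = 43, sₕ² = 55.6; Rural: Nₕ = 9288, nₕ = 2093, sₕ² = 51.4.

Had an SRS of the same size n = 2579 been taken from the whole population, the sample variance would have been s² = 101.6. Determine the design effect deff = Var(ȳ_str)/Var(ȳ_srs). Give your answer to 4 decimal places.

Var(ȳ_str) = Σ Wₕ²(1−fₕ)sₕ²/nₕ with Wₕ = Nₕ/16914:
  Suburban: (7394/16914)²·(1−443/7394)·35.8/443 = 0.01451822
  Urban: (232/16914)²·(1−43/232)·55.6/43 = 1.9818166 × 10^-4
  Rural: (9288/16914)²·(1−2093/9288)·51.4/2093 = 0.0057365957
  → Var(ȳ_str) = 0.020452997.
Var(ȳ_srs) = (1 − 2579/16914)·101.6/2579 = 0.033388256.
deff = 0.020452997 / 0.033388256 = 0.6126.

0.6126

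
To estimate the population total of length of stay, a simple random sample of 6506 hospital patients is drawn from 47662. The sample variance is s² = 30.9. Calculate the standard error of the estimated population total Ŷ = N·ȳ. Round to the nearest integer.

Var(Ŷ) = N²·Var(ȳ) = N²·(1 − n/N)·s²/n.
f = 6506/47662 = 0.13650287; Var(ȳ) = 0.86349713·30.9/6506 = 0.0041011468.
Var(Ŷ) = 47662² · 0.0041011468 = 9.3164367 × 10^6.
SE(Ŷ) = √(9.3164367 × 10^6) = 3052.

3052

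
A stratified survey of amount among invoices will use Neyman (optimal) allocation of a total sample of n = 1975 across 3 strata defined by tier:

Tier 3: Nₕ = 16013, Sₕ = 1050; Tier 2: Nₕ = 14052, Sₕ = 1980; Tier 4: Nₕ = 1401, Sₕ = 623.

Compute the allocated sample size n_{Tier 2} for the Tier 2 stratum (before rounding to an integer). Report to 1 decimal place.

1207.4

Neyman allocation: nₕ = n·NₕSₕ / Σⱼ NⱼSⱼ.
Σ NⱼSⱼ = 16013·1050 + 14052·1980 + 1401·623 = 4.5509433 × 10^7.
n_{Tier 2} = 1975·14052·1980 / (4.5509433 × 10^7) = 1207.4.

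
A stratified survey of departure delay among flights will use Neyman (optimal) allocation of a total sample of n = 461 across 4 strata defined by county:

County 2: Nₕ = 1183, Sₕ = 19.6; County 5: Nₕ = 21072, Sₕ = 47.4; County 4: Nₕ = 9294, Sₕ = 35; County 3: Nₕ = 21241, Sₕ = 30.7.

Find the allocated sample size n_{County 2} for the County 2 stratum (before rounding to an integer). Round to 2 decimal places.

Neyman allocation: nₕ = n·NₕSₕ / Σⱼ NⱼSⱼ.
Σ NⱼSⱼ = 1183·19.6 + 21072·47.4 + 9294·35 + 21241·30.7 = 1.9993883 × 10^6.
n_{County 2} = 461·1183·19.6 / (1.9993883 × 10^6) = 5.35.

5.35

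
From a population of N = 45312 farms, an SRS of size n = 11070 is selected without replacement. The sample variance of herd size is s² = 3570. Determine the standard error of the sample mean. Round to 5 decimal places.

0.49367

Under SRS without replacement, Var(ȳ) = (1 − f)·s²/n with f = n/N = 11070/45312 = 0.24430614.
Var(ȳ) = (1 − 0.24430614)·3570/11070 = 0.75569386·0.32249322 = 0.24370615.
SE(ȳ) = √(0.24370615) = 0.49367.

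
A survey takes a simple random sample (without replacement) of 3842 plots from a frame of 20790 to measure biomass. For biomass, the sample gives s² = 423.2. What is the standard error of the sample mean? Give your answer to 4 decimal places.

Under SRS without replacement, Var(ȳ) = (1 − f)·s²/n with f = n/N = 3842/20790 = 0.18480038.
Var(ȳ) = (1 − 0.18480038)·423.2/3842 = 0.81519962·0.11015096 = 0.089795023.
SE(ȳ) = √(0.089795023) = 0.2997.

0.2997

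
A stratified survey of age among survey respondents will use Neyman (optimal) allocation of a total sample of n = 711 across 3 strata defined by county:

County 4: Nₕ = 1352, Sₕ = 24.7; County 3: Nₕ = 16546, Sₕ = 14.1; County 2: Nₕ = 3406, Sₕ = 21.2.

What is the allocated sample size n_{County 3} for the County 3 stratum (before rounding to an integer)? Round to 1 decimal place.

489.5

Neyman allocation: nₕ = n·NₕSₕ / Σⱼ NⱼSⱼ.
Σ NⱼSⱼ = 1352·24.7 + 16546·14.1 + 3406·21.2 = 338900.2.
n_{County 3} = 711·16546·14.1 / 338900.2 = 489.5.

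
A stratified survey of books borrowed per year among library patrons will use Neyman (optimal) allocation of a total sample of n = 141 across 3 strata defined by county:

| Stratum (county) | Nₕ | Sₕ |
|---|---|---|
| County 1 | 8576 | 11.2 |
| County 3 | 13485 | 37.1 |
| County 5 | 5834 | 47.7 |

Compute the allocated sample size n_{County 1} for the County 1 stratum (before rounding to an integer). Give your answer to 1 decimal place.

15.5

Neyman allocation: nₕ = n·NₕSₕ / Σⱼ NⱼSⱼ.
Σ NⱼSⱼ = 8576·11.2 + 13485·37.1 + 5834·47.7 = 874626.5.
n_{County 1} = 141·8576·11.2 / 874626.5 = 15.5.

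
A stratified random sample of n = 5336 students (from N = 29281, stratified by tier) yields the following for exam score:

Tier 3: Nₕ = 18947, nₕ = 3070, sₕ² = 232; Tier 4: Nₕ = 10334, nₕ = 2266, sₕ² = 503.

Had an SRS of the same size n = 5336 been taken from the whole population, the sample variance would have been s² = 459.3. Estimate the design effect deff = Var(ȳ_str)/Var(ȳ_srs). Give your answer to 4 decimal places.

0.6833

Var(ȳ_str) = Σ Wₕ²(1−fₕ)sₕ²/nₕ with Wₕ = Nₕ/29281:
  Tier 3: (18947/29281)²·(1−3070/18947)·232/3070 = 0.026514699
  Tier 4: (10334/29281)²·(1−2266/10334)·503/2266 = 0.021585923
  → Var(ȳ_str) = 0.048100622.
Var(ȳ_srs) = (1 − 5336/29281)·459.3/5336 = 0.070389772.
deff = 0.048100622 / 0.070389772 = 0.6833.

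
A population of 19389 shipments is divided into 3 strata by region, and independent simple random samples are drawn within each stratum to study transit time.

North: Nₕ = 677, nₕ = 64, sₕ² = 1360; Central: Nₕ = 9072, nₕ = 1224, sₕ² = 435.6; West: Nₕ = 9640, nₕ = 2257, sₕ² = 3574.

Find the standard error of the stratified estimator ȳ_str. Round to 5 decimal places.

Var(ȳ_str) = Σₕ Wₕ²(1 − fₕ)sₕ²/nₕ with Wₕ = Nₕ/N, N = 19389.
North: Wₕ = 0.03491671; term = 0.03491671²·(1 − 0.09453471)·1360/64 = 0.023458339.
Central: Wₕ = 0.46789417; term = 0.46789417²·(1 − 0.13492063)·435.6/1224 = 0.067399654.
West: Wₕ = 0.49718913; term = 0.49718913²·(1 − 0.23412863)·3574/2257 = 0.2997934.
Sum = 0.39065139.
SE = √(0.39065139) = 0.62502.

0.62502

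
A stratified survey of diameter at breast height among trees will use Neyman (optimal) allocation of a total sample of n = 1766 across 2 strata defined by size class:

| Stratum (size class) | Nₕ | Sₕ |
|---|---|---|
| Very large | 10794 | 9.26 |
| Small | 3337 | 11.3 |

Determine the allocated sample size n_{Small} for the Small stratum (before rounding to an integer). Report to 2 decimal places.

Neyman allocation: nₕ = n·NₕSₕ / Σⱼ NⱼSⱼ.
Σ NⱼSⱼ = 10794·9.26 + 3337·11.3 = 137660.54.
n_{Small} = 1766·3337·11.3 / 137660.54 = 483.74.

483.74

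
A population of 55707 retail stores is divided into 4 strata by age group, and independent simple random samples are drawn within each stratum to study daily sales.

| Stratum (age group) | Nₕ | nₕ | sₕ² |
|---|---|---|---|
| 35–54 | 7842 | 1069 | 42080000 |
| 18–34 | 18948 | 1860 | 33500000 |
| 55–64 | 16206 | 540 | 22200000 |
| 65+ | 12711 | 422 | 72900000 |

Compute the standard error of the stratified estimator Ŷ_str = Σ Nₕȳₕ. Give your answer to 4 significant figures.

Var(Ŷ_str) = Σₕ Nₕ²(1 − fₕ)sₕ²/nₕ.
35–54: 7842²·(1 − 1069/7842)·42080000/1069 = 2.0907685 × 10^12.
18–34: 18948²·(1 − 1860/18948)·33500000/1860 = 5.8315832 × 10^12.
55–64: 16206²·(1 − 540/16206)·22200000/540 = 1.043742 × 10^13.
65+: 12711²·(1 − 422/12711)·72900000/422 = 2.6984311 × 10^13.
Sum = 4.5344083 × 10^13.
SE = √(4.5344083 × 10^13) = 6.734 × 10^6.

6.734 × 10^6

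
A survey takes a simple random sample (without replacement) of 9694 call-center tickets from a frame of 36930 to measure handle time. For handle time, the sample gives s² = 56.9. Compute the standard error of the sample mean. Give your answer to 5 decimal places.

Under SRS without replacement, Var(ȳ) = (1 − f)·s²/n with f = n/N = 9694/36930 = 0.26249662.
Var(ȳ) = (1 − 0.26249662)·56.9/9694 = 0.73750338·0.0058696101 = 0.0043288573.
SE(ȳ) = √(0.0043288573) = 0.06579.

0.06579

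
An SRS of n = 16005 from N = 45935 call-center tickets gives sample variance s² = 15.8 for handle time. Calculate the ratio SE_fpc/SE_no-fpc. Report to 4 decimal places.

0.8072

f = n/N = 16005/45935 = 0.34842713.
SE_no-fpc = √(s²/n) = 0.031419604; SE_fpc = √((1−f)s²/n) = 0.025361924.
Ratio = √(1−f) = 0.80720064.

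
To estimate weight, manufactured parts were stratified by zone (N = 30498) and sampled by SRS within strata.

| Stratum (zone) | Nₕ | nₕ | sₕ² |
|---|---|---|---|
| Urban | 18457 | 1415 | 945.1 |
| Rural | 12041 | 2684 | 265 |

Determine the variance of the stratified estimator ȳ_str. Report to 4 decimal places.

0.2378

Var(ȳ_str) = Σₕ Wₕ²(1 − fₕ)sₕ²/nₕ with Wₕ = Nₕ/N, N = 30498.
Urban: Wₕ = 0.60518723; term = 0.60518723²·(1 − 0.07666468)·945.1/1415 = 0.2258709.
Rural: Wₕ = 0.39481277; term = 0.39481277²·(1 − 0.22290507)·265/2684 = 0.011959687.
Sum = 0.23783059.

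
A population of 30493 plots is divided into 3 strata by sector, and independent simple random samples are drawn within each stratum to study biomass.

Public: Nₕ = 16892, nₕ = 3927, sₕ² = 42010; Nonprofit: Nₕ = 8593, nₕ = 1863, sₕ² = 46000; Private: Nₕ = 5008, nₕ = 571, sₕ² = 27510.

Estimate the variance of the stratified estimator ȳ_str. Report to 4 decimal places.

Var(ȳ_str) = Σₕ Wₕ²(1 − fₕ)sₕ²/nₕ with Wₕ = Nₕ/N, N = 30493.
Public: Wₕ = 0.55396320; term = 0.55396320²·(1 − 0.23247691)·42010/3927 = 2.5196781.
Nonprofit: Wₕ = 0.28180238; term = 0.28180238²·(1 − 0.21680438)·46000/1863 = 1.5356935.
Private: Wₕ = 0.16423441; term = 0.16423441²·(1 − 0.11401757)·27510/571 = 1.1513515.
Sum = 5.2067231.

5.2067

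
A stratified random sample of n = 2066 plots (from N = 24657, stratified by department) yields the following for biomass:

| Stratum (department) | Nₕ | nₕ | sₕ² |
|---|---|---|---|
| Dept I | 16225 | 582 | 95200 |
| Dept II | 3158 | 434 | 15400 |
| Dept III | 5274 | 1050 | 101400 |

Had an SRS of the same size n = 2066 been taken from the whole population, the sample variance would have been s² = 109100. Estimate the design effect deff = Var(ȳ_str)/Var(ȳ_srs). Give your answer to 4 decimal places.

1.4949

Var(ȳ_str) = Σ Wₕ²(1−fₕ)sₕ²/nₕ with Wₕ = Nₕ/24657:
  Dept I: (16225/24657)²·(1−582/16225)·95200/582 = 68.287033
  Dept II: (3158/24657)²·(1−434/3158)·15400/434 = 0.50207633
  Dept III: (5274/24657)²·(1−1050/5274)·101400/1050 = 3.5386061
  → Var(ȳ_str) = 72.327715.
Var(ȳ_srs) = (1 − 2066/24657)·109100/2066 = 48.38265.
deff = 72.327715 / 48.38265 = 1.4949.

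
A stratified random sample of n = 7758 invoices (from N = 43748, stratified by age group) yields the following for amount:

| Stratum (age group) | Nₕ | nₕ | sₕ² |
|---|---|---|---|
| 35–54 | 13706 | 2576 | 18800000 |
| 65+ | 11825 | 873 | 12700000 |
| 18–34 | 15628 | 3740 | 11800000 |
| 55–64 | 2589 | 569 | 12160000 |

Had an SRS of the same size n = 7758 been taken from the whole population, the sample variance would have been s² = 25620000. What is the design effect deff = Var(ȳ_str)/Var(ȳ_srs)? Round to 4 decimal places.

0.7107

Var(ȳ_str) = Σ Wₕ²(1−fₕ)sₕ²/nₕ with Wₕ = Nₕ/43748:
  35–54: (13706/43748)²·(1−2576/13706)·18800000/2576 = 581.70323
  65+: (11825/43748)²·(1−873/11825)·12700000/873 = 984.39105
  18–34: (15628/43748)²·(1−3740/15628)·11800000/3740 = 306.27123
  55–64: (2589/43748)²·(1−569/2589)·12160000/569 = 58.396702
  → Var(ȳ_str) = 1930.7622.
Var(ȳ_srs) = (1 − 7758/43748)·25620000/7758 = 2716.7708.
deff = 1930.7622 / 2716.7708 = 0.7107.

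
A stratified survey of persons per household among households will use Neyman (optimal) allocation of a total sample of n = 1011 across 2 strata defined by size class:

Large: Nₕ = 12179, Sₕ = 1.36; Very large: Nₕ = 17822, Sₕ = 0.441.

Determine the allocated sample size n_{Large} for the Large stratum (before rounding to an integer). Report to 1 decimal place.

Neyman allocation: nₕ = n·NₕSₕ / Σⱼ NⱼSⱼ.
Σ NⱼSⱼ = 12179·1.36 + 17822·0.441 = 24422.942.
n_{Large} = 1011·12179·1.36 / 24422.942 = 685.7.

685.7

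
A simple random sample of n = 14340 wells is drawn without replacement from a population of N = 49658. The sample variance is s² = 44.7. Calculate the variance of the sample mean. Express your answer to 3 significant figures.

Under SRS without replacement, Var(ȳ) = (1 − f)·s²/n with f = n/N = 14340/49658 = 0.28877522.
Var(ȳ) = (1 − 0.28877522)·44.7/14340 = 0.71122478·0.0031171548 = 0.0022169977.

0.00222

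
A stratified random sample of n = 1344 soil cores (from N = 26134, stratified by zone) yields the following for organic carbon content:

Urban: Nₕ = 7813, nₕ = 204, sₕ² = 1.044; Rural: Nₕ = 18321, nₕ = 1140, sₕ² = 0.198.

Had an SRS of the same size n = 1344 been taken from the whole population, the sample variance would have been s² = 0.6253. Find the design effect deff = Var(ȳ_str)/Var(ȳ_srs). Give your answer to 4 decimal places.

1.1907

Var(ȳ_str) = Σ Wₕ²(1−fₕ)sₕ²/nₕ with Wₕ = Nₕ/26134:
  Urban: (7813/26134)²·(1−204/7813)·1.044/204 = 4.4545513 × 10^-4
  Rural: (18321/26134)²·(1−1140/18321)·0.198/1140 = 8.0047206 × 10^-5
  → Var(ȳ_str) = 5.2550234 × 10^-4.
Var(ȳ_srs) = (1 − 1344/26134)·0.6253/1344 = 4.4132629 × 10^-4.
deff = (5.2550234 × 10^-4) / (4.4132629 × 10^-4) = 1.1907.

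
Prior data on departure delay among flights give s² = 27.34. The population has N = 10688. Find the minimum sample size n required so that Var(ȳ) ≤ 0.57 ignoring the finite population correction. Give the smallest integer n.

Without fpc, n₀ = s²/D = 27.34/0.57 = 47.9649.
Rounding up, n = 48.

48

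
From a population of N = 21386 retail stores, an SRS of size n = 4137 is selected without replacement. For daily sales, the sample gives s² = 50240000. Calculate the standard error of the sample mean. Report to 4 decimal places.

Under SRS without replacement, Var(ȳ) = (1 − f)·s²/n with f = n/N = 4137/21386 = 0.19344431.
Var(ȳ) = (1 − 0.19344431)·50240000/4137 = 0.80655569·12144.066 = 9794.8653.
SE(ȳ) = √(9794.8653) = 98.9690.

98.9690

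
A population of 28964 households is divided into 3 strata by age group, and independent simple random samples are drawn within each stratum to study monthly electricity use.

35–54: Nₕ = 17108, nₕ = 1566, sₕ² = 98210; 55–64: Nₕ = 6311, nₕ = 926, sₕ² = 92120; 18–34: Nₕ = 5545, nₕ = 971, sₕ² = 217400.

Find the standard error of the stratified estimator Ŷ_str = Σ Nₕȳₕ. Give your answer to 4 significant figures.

160400

Var(Ŷ_str) = Σₕ Nₕ²(1 − fₕ)sₕ²/nₕ.
35–54: 17108²·(1 − 1566/17108)·98210/1566 = 1.6675163 × 10^10.
55–64: 6311²·(1 − 926/6311)·92120/926 = 3.3808572 × 10^9.
18–34: 5545²·(1 − 971/5545)·217400/971 = 5.6785574 × 10^9.
Sum = 2.5734578 × 10^10.
SE = √(2.5734578 × 10^10) = 160400.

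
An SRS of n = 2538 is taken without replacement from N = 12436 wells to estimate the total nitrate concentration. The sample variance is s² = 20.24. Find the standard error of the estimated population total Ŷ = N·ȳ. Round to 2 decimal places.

990.77

Var(Ŷ) = N²·Var(ȳ) = N²·(1 − n/N)·s²/n.
f = 2538/12436 = 0.20408491; Var(ȳ) = 0.79591509·20.24/2538 = 0.0063472503.
Var(Ŷ) = 12436² · 0.0063472503 = 981628.26.
SE(Ŷ) = √(981628.26) = 990.77.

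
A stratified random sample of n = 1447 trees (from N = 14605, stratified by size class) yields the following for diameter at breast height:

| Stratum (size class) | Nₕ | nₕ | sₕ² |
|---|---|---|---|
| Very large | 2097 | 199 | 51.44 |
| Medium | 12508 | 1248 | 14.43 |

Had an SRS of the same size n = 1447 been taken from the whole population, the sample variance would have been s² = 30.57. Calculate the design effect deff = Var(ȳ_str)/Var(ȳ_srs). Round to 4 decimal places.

Var(ȳ_str) = Σ Wₕ²(1−fₕ)sₕ²/nₕ with Wₕ = Nₕ/14605:
  Very large: (2097/14605)²·(1−199/2097)·51.44/199 = 0.0048232459
  Medium: (12508/14605)²·(1−1248/12508)·14.43/1248 = 0.0076343996
  → Var(ȳ_str) = 0.012457646.
Var(ȳ_srs) = (1 − 1447/14605)·30.57/1447 = 0.01903335.
deff = 0.012457646 / 0.01903335 = 0.6545.

0.6545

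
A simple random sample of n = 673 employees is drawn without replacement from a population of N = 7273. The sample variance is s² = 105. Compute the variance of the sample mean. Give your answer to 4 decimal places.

Under SRS without replacement, Var(ȳ) = (1 − f)·s²/n with f = n/N = 673/7273 = 0.09253403.
Var(ȳ) = (1 − 0.09253403)·105/673 = 0.90746597·0.15601783 = 0.14158087.

0.1416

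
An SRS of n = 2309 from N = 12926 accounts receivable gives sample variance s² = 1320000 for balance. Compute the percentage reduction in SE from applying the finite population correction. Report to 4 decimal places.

f = n/N = 2309/12926 = 0.17863221.
SE_no-fpc = √(s²/n) = 23.909748; SE_fpc = √((1−f)s²/n) = 21.669248.
Ratio = √(1−f) = 0.90629343. Reduction = 100·(1 − 0.90629343) = 9.3707%.

9.3707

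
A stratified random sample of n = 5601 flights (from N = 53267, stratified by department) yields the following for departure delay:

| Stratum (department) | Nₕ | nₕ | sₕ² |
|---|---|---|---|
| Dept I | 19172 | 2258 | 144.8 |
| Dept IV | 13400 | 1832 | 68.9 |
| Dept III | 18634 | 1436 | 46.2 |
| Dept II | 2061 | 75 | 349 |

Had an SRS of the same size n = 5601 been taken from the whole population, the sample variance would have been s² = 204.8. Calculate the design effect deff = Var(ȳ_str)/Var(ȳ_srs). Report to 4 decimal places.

0.6030

Var(ȳ_str) = Σ Wₕ²(1−fₕ)sₕ²/nₕ with Wₕ = Nₕ/53267:
  Dept I: (19172/53267)²·(1−2258/19172)·144.8/2258 = 0.0073289523
  Dept IV: (13400/53267)²·(1−1832/13400)·68.9/1832 = 0.0020546618
  Dept III: (18634/53267)²·(1−1436/18634)·46.2/1436 = 0.0036337504
  Dept II: (2061/53267)²·(1−75/2061)·349/75 = 0.0067128188
  → Var(ȳ_str) = 0.019730183.
Var(ȳ_srs) = (1 − 5601/53267)·204.8/5601 = 0.032720117.
deff = 0.019730183 / 0.032720117 = 0.6030.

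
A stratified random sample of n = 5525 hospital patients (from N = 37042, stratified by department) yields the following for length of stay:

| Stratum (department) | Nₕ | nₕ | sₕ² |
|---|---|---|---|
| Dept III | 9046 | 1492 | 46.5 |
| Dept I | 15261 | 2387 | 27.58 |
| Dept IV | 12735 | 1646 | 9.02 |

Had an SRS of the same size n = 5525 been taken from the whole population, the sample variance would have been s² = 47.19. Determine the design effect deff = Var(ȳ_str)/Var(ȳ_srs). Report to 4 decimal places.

Var(ȳ_str) = Σ Wₕ²(1−fₕ)sₕ²/nₕ with Wₕ = Nₕ/37042:
  Dept III: (9046/37042)²·(1−1492/9046)·46.5/1492 = 0.0015521327
  Dept I: (15261/37042)²·(1−2387/15261)·27.58/2387 = 0.0016544341
  Dept IV: (12735/37042)²·(1−1646/12735)·9.02/1646 = 5.640001 × 10^-4
  → Var(ȳ_str) = 0.0037705669.
Var(ȳ_srs) = (1 − 5525/37042)·47.19/5525 = 0.0072672172.
deff = 0.0037705669 / 0.0072672172 = 0.5188.

0.5188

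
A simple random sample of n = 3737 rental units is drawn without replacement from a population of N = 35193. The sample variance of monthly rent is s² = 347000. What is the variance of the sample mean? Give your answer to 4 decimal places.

82.9953

Under SRS without replacement, Var(ȳ) = (1 − f)·s²/n with f = n/N = 3737/35193 = 0.10618589.
Var(ȳ) = (1 − 0.10618589)·347000/3737 = 0.89381411·92.855231 = 82.995316.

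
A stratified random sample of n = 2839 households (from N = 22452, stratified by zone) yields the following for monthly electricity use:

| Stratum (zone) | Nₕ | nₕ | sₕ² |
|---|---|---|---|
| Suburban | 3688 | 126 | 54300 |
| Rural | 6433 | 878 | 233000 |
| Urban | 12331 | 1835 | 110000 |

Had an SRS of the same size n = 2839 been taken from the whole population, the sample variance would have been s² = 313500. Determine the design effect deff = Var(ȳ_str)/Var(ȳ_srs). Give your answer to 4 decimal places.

Var(ȳ_str) = Σ Wₕ²(1−fₕ)sₕ²/nₕ with Wₕ = Nₕ/22452:
  Suburban: (3688/22452)²·(1−126/3688)·54300/126 = 11.230628
  Rural: (6433/22452)²·(1−878/6433)·233000/878 = 18.812606
  Urban: (12331/22452)²·(1−1835/12331)·110000/1835 = 15.391065
  → Var(ȳ_str) = 45.434299.
Var(ȳ_srs) = (1 − 2839/22452)·313500/2839 = 96.463085.
deff = 45.434299 / 96.463085 = 0.4710.

0.4710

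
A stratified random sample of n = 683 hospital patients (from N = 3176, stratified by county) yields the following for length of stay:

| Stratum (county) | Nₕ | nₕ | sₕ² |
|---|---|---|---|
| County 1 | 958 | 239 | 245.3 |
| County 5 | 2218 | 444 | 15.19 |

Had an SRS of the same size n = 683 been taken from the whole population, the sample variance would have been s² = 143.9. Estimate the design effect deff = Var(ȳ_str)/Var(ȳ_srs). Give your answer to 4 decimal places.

Var(ȳ_str) = Σ Wₕ²(1−fₕ)sₕ²/nₕ with Wₕ = Nₕ/3176:
  County 1: (958/3176)²·(1−239/958)·245.3/239 = 0.070086288
  County 5: (2218/3176)²·(1−444/2218)·15.19/444 = 0.013345319
  → Var(ȳ_str) = 0.083431607.
Var(ȳ_srs) = (1 − 683/3176)·143.9/683 = 0.16537958.
deff = 0.083431607 / 0.16537958 = 0.5045.

0.5045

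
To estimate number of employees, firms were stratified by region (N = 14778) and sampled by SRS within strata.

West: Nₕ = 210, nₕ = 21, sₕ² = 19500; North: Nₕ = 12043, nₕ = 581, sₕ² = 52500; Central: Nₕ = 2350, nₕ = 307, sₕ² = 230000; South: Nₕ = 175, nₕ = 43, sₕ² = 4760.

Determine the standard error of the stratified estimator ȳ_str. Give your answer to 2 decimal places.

Var(ȳ_str) = Σₕ Wₕ²(1 − fₕ)sₕ²/nₕ with Wₕ = Nₕ/N, N = 14778.
West: Wₕ = 0.01421031; term = 0.01421031²·(1 − 0.10000000)·19500/21 = 0.16875828.
North: Wₕ = 0.81492760; term = 0.81492760²·(1 − 0.04824379)·52500/581 = 57.114573.
Central: Wₕ = 0.15902017; term = 0.15902017²·(1 − 0.13063830)·230000/307 = 16.470029.
South: Wₕ = 0.01184193; term = 0.01184193²·(1 − 0.24571429)·4760/43 = 0.011708982.
Sum = 73.765069.
SE = √(73.765069) = 8.59.

8.59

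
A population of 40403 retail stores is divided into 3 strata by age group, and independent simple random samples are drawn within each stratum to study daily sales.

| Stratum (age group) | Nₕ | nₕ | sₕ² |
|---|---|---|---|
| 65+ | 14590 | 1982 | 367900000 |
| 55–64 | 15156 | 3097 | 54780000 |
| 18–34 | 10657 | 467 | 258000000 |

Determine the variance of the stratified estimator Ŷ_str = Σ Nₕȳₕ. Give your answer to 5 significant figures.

Var(Ŷ_str) = Σₕ Nₕ²(1 − fₕ)sₕ²/nₕ.
65+: 14590²·(1 − 1982/14590)·367900000/1982 = 3.414504 × 10^13.
55–64: 15156²·(1 − 3097/15156)·54780000/3097 = 3.2327842 × 10^12.
18–34: 10657²·(1 − 467/10657)·258000000/467 = 5.9994574 × 10^13.
Sum = 9.7372398 × 10^13.

9.7372 × 10^13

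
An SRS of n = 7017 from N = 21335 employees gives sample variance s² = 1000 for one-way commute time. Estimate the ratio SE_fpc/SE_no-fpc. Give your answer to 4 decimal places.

0.8192

f = n/N = 7017/21335 = 0.32889618.
SE_no-fpc = √(s²/n) = 0.37750635; SE_fpc = √((1−f)s²/n) = 0.3092567.
Ratio = √(1−f) = 0.81920927.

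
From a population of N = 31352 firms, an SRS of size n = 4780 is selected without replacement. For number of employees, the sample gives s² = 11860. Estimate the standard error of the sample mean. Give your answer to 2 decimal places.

Under SRS without replacement, Var(ȳ) = (1 − f)·s²/n with f = n/N = 4780/31352 = 0.15246236.
Var(ȳ) = (1 − 0.15246236)·11860/4780 = 0.84753764·2.4811715 = 2.1028863.
SE(ȳ) = √(2.1028863) = 1.45.

1.45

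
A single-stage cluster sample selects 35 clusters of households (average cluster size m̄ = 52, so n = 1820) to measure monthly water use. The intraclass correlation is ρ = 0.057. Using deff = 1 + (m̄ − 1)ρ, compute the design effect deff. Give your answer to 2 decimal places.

deff = 1 + (52 − 1)·0.057 = 1 + 2.907 = 3.907.

3.91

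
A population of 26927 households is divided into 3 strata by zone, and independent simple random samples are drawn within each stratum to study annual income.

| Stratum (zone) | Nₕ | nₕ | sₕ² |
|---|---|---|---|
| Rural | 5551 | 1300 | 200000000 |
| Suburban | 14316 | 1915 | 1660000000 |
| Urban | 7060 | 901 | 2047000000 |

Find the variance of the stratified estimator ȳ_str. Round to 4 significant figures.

353500

Var(ȳ_str) = Σₕ Wₕ²(1 − fₕ)sₕ²/nₕ with Wₕ = Nₕ/N, N = 26927.
Rural: Wₕ = 0.20614996; term = 0.20614996²·(1 − 0.23419204)·200000000/1300 = 5006.9475.
Suburban: Wₕ = 0.53165967; term = 0.53165967²·(1 − 0.13376642)·1660000000/1915 = 212247.1.
Urban: Wₕ = 0.26219037; term = 0.26219037²·(1 − 0.12762040)·2047000000/901 = 136248.59.
Sum = 353502.64.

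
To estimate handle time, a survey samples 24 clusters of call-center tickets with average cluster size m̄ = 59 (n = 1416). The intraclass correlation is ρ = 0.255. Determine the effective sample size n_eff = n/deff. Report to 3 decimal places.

89.677

deff = 1 + (59 − 1)·0.255 = 1 + 14.79 = 15.79.
n_eff = 1416 / 15.79 = 89.677.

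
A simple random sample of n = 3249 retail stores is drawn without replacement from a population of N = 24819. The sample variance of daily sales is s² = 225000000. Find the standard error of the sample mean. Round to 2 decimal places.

Under SRS without replacement, Var(ȳ) = (1 − f)·s²/n with f = n/N = 3249/24819 = 0.13090777.
Var(ȳ) = (1 − 0.13090777)·225000000/3249 = 0.86909223·69252.078 = 60186.442.
SE(ȳ) = √(60186.442) = 245.33.

245.33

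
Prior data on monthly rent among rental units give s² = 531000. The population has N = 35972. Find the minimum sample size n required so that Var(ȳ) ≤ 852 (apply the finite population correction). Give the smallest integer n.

613

Without fpc, n₀ = s²/D = 531000/852 = 623.2394.
With fpc, (1 − n/N)·s²/n ≤ D requires n ≥ n₀/(1 + n₀/N) = 623.2394/(1 + 623.2394/35972) = 612.6253.
Rounding up, n = 613.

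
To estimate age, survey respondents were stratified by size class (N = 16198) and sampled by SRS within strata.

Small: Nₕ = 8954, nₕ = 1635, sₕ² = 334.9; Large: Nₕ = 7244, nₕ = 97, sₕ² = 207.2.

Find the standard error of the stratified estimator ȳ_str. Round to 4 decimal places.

0.6875

Var(ȳ_str) = Σₕ Wₕ²(1 − fₕ)sₕ²/nₕ with Wₕ = Nₕ/N, N = 16198.
Small: Wₕ = 0.55278429; term = 0.55278429²·(1 − 0.18259996)·334.9/1635 = 0.05116152.
Large: Wₕ = 0.44721571; term = 0.44721571²·(1 − 0.01339039)·207.2/97 = 0.42149988.
Sum = 0.4726614.
SE = √(0.4726614) = 0.6875.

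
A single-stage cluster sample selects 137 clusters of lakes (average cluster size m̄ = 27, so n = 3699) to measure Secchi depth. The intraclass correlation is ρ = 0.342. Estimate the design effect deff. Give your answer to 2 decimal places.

9.89

deff = 1 + (27 − 1)·0.342 = 1 + 8.892 = 9.892.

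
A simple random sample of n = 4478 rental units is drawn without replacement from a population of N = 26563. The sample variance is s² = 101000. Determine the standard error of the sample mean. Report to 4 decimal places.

Under SRS without replacement, Var(ȳ) = (1 − f)·s²/n with f = n/N = 4478/26563 = 0.16858036.
Var(ȳ) = (1 − 0.16858036)·101000/4478 = 0.83141964·22.554712 = 18.752431.
SE(ȳ) = √(18.752431) = 4.3304.

4.3304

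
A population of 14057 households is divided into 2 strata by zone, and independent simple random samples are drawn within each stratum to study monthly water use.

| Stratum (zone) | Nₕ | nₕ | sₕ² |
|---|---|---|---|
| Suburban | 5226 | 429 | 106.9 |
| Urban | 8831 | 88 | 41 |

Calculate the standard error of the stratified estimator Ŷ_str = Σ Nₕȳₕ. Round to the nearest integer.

6498

Var(Ŷ_str) = Σₕ Nₕ²(1 − fₕ)sₕ²/nₕ.
Suburban: 5226²·(1 − 429/5226)·106.9/429 = 6.2468278 × 10^6.
Urban: 8831²·(1 − 88/8831)·41/88 = 3.5972577 × 10^7.
Sum = 4.2219405 × 10^7.
SE = √(4.2219405 × 10^7) = 6498.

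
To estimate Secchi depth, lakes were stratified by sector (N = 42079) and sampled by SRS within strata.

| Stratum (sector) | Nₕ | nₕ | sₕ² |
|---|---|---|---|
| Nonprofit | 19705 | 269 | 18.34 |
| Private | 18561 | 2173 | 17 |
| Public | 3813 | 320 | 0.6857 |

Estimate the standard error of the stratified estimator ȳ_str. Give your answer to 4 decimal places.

Var(ȳ_str) = Σₕ Wₕ²(1 − fₕ)sₕ²/nₕ with Wₕ = Nₕ/N, N = 42079.
Nonprofit: Wₕ = 0.46828584; term = 0.46828584²·(1 − 0.01365136)·18.34/269 = 0.01474686.
Private: Wₕ = 0.44109889; term = 0.44109889²·(1 − 0.11707343)·17/2173 = 0.001343958.
Public: Wₕ = 0.09061527; term = 0.09061527²·(1 − 0.08392342)·0.6857/320 = 1.6118282 × 10^-5.
Sum = 0.016106936.
SE = √(0.016106936) = 0.1269.

0.1269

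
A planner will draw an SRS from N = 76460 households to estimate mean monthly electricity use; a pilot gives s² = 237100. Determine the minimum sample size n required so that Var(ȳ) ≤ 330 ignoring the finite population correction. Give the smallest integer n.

Without fpc, n₀ = s²/D = 237100/330 = 718.4848.
Rounding up, n = 719.

719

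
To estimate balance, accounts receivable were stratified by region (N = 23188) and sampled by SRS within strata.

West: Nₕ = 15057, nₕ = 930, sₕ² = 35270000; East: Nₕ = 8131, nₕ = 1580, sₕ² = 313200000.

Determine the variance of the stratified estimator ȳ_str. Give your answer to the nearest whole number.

34641

Var(ȳ_str) = Σₕ Wₕ²(1 − fₕ)sₕ²/nₕ with Wₕ = Nₕ/N, N = 23188.
West: Wₕ = 0.64934449; term = 0.64934449²·(1 − 0.06176529)·35270000/930 = 15003.215.
East: Wₕ = 0.35065551; term = 0.35065551²·(1 − 0.19431804)·313200000/1580 = 19637.656.
Sum = 34640.871.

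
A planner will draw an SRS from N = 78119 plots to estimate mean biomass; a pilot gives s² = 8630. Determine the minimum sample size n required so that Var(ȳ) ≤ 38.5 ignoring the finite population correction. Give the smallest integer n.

Without fpc, n₀ = s²/D = 8630/38.5 = 224.1558.
Rounding up, n = 225.

225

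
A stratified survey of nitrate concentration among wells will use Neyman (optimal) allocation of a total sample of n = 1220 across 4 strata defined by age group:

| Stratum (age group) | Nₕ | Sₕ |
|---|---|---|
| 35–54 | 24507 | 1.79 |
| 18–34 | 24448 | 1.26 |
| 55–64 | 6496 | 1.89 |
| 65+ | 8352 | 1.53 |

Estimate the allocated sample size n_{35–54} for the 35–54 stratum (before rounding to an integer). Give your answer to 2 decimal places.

Neyman allocation: nₕ = n·NₕSₕ / Σⱼ NⱼSⱼ.
Σ NⱼSⱼ = 24507·1.79 + 24448·1.26 + 6496·1.89 + 8352·1.53 = 99728.01.
n_{35–54} = 1220·24507·1.79 / 99728.01 = 536.64.

536.64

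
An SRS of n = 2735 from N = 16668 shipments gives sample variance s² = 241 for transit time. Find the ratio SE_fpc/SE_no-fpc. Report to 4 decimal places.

0.9143

f = n/N = 2735/16668 = 0.16408687.
SE_no-fpc = √(s²/n) = 0.29684508; SE_fpc = √((1−f)s²/n) = 0.27140037.
Ratio = √(1−f) = 0.91428285.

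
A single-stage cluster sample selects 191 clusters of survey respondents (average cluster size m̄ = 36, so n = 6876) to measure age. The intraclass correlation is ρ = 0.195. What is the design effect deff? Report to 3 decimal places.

7.825

deff = 1 + (36 − 1)·0.195 = 1 + 6.825 = 7.825.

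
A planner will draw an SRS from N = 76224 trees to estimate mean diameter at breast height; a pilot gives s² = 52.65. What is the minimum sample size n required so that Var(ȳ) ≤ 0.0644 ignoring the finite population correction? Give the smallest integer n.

Without fpc, n₀ = s²/D = 52.65/0.0644 = 817.5466.
Rounding up, n = 818.

818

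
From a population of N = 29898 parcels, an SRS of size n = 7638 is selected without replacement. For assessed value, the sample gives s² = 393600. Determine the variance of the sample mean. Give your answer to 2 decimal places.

38.37

Under SRS without replacement, Var(ȳ) = (1 − f)·s²/n with f = n/N = 7638/29898 = 0.25546859.
Var(ȳ) = (1 − 0.25546859)·393600/7638 = 0.74453141·51.531815 = 38.367054.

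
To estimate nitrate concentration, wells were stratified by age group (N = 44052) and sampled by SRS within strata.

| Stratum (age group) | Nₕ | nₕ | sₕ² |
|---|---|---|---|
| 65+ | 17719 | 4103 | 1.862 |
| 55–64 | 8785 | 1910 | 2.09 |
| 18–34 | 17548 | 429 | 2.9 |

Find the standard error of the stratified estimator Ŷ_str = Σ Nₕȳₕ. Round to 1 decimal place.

1485.4

Var(Ŷ_str) = Σₕ Nₕ²(1 − fₕ)sₕ²/nₕ.
65+: 17719²·(1 − 4103/17719)·1.862/4103 = 109488.1.
55–64: 8785²·(1 − 1910/8785)·2.09/1910 = 66088.727.
18–34: 17548²·(1 − 429/17548)·2.9/429 = 2.0307045 × 10^6.
Sum = 2.2062813 × 10^6.
SE = √(2.2062813 × 10^6) = 1485.4.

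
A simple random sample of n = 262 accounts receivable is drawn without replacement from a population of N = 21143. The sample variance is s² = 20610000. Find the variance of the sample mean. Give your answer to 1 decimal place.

77689.3

Under SRS without replacement, Var(ȳ) = (1 − f)·s²/n with f = n/N = 262/21143 = 0.01239181.
Var(ȳ) = (1 − 0.01239181)·20610000/262 = 0.98760819·78664.122 = 77689.331.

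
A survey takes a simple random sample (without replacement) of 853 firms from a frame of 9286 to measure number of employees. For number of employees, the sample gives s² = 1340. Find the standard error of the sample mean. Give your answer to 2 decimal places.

Under SRS without replacement, Var(ȳ) = (1 − f)·s²/n with f = n/N = 853/9286 = 0.09185871.
Var(ȳ) = (1 − 0.09185871)·1340/853 = 0.90814129·1.5709261 = 1.4266229.
SE(ȳ) = √(1.4266229) = 1.19.

1.19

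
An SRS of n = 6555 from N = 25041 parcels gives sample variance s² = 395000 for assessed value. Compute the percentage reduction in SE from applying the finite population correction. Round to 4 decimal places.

f = n/N = 6555/25041 = 0.26177070.
SE_no-fpc = √(s²/n) = 7.7626892; SE_fpc = √((1−f)s²/n) = 6.6697237.
Ratio = √(1−f) = 0.85920271. Reduction = 100·(1 − 0.85920271) = 14.0797%.

14.0797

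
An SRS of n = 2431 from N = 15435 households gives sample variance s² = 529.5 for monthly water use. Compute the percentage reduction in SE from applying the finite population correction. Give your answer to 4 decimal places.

8.2122

f = n/N = 2431/15435 = 0.15749919.
SE_no-fpc = √(s²/n) = 0.4667029; SE_fpc = √((1−f)s²/n) = 0.42837653.
Ratio = √(1−f) = 0.91787843. Reduction = 100·(1 − 0.91787843) = 8.2122%.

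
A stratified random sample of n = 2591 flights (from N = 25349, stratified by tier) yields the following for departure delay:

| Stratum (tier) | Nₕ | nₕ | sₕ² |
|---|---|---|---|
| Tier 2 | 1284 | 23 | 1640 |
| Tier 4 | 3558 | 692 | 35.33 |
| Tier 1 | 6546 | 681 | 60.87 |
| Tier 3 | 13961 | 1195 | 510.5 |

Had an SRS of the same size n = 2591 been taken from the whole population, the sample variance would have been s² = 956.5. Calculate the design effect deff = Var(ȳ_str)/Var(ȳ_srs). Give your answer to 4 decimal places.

Var(ȳ_str) = Σ Wₕ²(1−fₕ)sₕ²/nₕ with Wₕ = Nₕ/25349:
  Tier 2: (1284/25349)²·(1−23/1284)·1640/23 = 0.17966954
  Tier 4: (3558/25349)²·(1−692/3558)·35.33/692 = 8.1021077 × 10^-4
  Tier 1: (6546/25349)²·(1−681/6546)·60.87/681 = 0.0053404585
  Tier 3: (13961/25349)²·(1−1195/13961)·510.5/1195 = 0.11848887
  → Var(ȳ_str) = 0.30430908.
Var(ȳ_srs) = (1 − 2591/25349)·956.5/2591 = 0.33142924.
deff = 0.30430908 / 0.33142924 = 0.9182.

0.9182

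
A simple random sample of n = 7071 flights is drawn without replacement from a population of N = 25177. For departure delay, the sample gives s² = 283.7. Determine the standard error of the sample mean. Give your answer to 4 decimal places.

Under SRS without replacement, Var(ȳ) = (1 − f)·s²/n with f = n/N = 7071/25177 = 0.28085157.
Var(ȳ) = (1 − 0.28085157)·283.7/7071 = 0.71914843·0.040121624 = 0.028853403.
SE(ȳ) = √(0.028853403) = 0.1699.

0.1699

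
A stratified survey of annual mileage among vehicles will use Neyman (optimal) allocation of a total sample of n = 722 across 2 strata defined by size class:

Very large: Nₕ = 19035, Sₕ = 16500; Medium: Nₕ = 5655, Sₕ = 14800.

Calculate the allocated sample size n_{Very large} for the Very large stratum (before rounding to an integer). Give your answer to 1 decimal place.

570.1

Neyman allocation: nₕ = n·NₕSₕ / Σⱼ NⱼSⱼ.
Σ NⱼSⱼ = 19035·16500 + 5655·14800 = 3.977715 × 10^8.
n_{Very large} = 722·19035·16500 / (3.977715 × 10^8) = 570.1.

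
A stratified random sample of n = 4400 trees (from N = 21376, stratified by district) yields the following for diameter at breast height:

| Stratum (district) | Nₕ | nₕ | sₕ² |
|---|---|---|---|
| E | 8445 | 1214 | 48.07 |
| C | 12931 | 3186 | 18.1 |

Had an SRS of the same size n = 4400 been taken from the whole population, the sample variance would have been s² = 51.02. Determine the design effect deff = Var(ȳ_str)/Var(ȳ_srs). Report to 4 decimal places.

Var(ȳ_str) = Σ Wₕ²(1−fₕ)sₕ²/nₕ with Wₕ = Nₕ/21376:
  E: (8445/21376)²·(1−1214/8445)·48.07/1214 = 0.0052917652
  C: (12931/21376)²·(1−3186/12931)·18.1/3186 = 0.001566729
  → Var(ȳ_str) = 0.0068584942.
Var(ȳ_srs) = (1 − 4400/21376)·51.02/4400 = 0.0092086656.
deff = 0.0068584942 / 0.0092086656 = 0.7448.

0.7448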